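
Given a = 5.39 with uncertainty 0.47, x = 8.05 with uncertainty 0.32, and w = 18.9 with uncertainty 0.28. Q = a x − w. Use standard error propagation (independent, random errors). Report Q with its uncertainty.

24.5 ± 4.17

Let p = a·x = 43.4. δp/p = √((1·δa/a)² + (1·δx/x)²) = √(0.00760 + 0.00158) = 0.0958, so δp = 4.16.
Q = p − w: δQ = √(δp² + δw²) = √(17.3 + 0.0784) = 4.17
Q = 24.5.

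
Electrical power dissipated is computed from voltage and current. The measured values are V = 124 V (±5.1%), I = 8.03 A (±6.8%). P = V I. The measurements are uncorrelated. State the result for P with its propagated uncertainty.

996 ± 84.6 W

Each factor contributes (exponent × relative error)² to (δP/P)²:
  (1·δV/V)² = (1×0.0510)² = 0.00260;  (1·δI/I)² = (1×0.0680)² = 0.00462
δP/P = √(0.00723) = 0.0850
P = 996 W, so δP = 0.0850 × 996 = 84.6 W.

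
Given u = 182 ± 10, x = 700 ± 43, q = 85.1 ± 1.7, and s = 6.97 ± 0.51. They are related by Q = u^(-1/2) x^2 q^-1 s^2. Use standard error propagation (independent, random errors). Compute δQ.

Since Q is a product/quotient, work with relative uncertainties:
  (−½·δu/u)² = (-0.5×0.0549)² = 0.000755;  (2·δx/x)² = (2×0.0614)² = 0.0151;  (-1·δq/q)² = (-1×0.0200)² = 0.000399;  (2·δs/s)² = (2×0.0732)² = 0.0214
δQ/Q = √(0.0377) = 0.194
Q = 20700, so δQ = 0.194 × 20700 = 4020.

4020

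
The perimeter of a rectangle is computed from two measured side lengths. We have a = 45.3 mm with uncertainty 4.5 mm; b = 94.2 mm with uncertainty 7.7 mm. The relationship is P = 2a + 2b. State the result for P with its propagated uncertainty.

279 ± 17.8 mm

Each term contributes (cᵢ δxᵢ)² to (δP)²:
  (2·δa)² = 81.0;  (2·δb)² = 237
δP = √(318) = 17.8 mm
P = 279 mm.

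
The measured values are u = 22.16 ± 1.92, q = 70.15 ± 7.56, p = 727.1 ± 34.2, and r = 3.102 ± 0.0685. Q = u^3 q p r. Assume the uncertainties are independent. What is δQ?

Relative error in a monomial: (δQ/Q)² = Σ (nᵢ · δxᵢ/xᵢ)².
  (3·δu/u)² = (3×0.0866)² = 0.0676;  (1·δq/q)² = (1×0.108)² = 0.0116;  (1·δp/p)² = (1×0.0470)² = 0.00221;  (1·δr/r)² = (1×0.0221)² = 0.000488
δQ/Q = √(0.0819) = 0.286
Q = 1.722e+09, so δQ = 0.286 × 1.722e+09 = 4.93e+08.

4.93e+08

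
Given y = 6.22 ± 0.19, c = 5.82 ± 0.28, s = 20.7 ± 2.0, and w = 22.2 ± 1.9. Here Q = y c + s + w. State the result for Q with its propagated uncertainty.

79.1 ± 3.44

Let p = y·c = 36.2. δp/p = √((1·δy/y)² + (1·δc/c)²) = √(0.000933 + 0.00231) = 0.0570, so δp = 2.06.
Q = p + s + w: δQ = √(δp² + δs² + δw²) = √(4.26 + 4.00 + 3.61) = 3.44
Q = 79.1.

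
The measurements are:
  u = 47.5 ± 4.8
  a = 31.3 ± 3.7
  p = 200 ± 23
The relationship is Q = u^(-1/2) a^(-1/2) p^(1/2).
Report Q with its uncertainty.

0.367 ± 0.0355

For a monomial Q ∝ u^(-1/2), a^(-1/2), p^(1/2), fractional errors add in quadrature:
  (−½·δu/u)² = (-0.5×0.101)² = 0.00255;  (−½·δa/a)² = (-0.5×0.118)² = 0.00349;  (½·δp/p)² = (0.5×0.115)² = 0.00331
δQ/Q = √(0.00935) = 0.0967
Q = 0.367, so δQ = 0.0967 × 0.367 = 0.0355.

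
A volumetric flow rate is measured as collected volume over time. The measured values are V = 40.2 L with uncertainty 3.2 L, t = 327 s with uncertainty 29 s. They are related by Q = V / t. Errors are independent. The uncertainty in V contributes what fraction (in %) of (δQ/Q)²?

(δQ/Q)² = (1·δV/V)² + (-1·δt/t)²
  V term: (1×0.0796)² = 0.00634
  t term: (-1×0.0887)² = 0.00787
Total = 0.0142. Share from V = 0.00634/0.0142 = 0.446.

44.6%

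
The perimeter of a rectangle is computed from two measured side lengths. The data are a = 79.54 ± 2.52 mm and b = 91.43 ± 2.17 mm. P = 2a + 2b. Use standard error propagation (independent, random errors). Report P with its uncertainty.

Absolute uncertainties add in quadrature for a linear combination:
  (2·δa)² = 25.4;  (2·δb)² = 18.8
δP = √(44.2) = 6.65 mm
P = 341.9 mm.

341.9 ± 6.65 mm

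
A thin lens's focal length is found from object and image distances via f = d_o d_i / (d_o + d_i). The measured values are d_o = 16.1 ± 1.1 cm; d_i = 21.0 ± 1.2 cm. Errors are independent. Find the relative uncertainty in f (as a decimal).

0.0459

∂f/∂d_o = (d_i/(d_o+d_i))² = 0.320;  ∂f/∂d_i = (d_o/(d_o+d_i))² = 0.188
δf = √((∂f/∂d_o · δd_o)² + (∂f/∂d_i · δd_i)²) = √(0.124 + 0.0511) = 0.419 cm
f = 9.11 cm, so δf/f = 0.419/9.11 = 0.0459.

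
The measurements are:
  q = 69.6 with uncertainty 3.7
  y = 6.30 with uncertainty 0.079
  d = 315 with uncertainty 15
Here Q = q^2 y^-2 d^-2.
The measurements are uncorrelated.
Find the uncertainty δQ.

Q is a product of powers, so relative uncertainties combine in quadrature:
  (2·δq/q)² = (2×0.0532)² = 0.0113;  (-2·δy/y)² = (-2×0.0125)² = 0.000629;  (-2·δd/d)² = (-2×0.0476)² = 0.00907
δQ/Q = √(0.0210) = 0.145
Q = 0.00123, so δQ = 0.145 × 0.00123 = 0.000178.

0.000178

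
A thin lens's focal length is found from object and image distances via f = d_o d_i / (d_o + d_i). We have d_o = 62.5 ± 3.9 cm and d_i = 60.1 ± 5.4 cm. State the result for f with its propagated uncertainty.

30.6 ± 1.69 cm

∂f/∂d_o = (d_i/(d_o+d_i))² = 0.240;  ∂f/∂d_i = (d_o/(d_o+d_i))² = 0.260
δf = √((∂f/∂d_o · δd_o)² + (∂f/∂d_i · δd_i)²) = √(0.878 + 1.97) = 1.69 cm
f = 30.6 cm.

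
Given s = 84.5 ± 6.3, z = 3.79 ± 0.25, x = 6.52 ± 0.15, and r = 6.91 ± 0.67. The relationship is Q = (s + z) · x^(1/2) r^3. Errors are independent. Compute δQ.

22300

Let u = s + z = 88.3. δu = √(δs² + δz²) = √(39.7 + 0.0625) = 6.30, so δu/u = 0.0714.
Q is then a monomial in u, x, r:
δQ/Q = √((δu/u)² + (½·δx/x)² + (3·δr/r)²) = √(0.00510 + 0.000132 + 0.0846) = 0.300
Q = 74400, so δQ = 0.300 × 74400 = 22300.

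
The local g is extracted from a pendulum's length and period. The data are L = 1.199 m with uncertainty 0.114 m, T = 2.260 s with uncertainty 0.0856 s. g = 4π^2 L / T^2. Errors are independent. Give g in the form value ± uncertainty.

Relative error in a monomial: (δg/g)² = Σ (nᵢ · δxᵢ/xᵢ)².
  (1·δL/L)² = (1×0.0951)² = 0.00904;  (-2·δT/T)² = (-2×0.0379)² = 0.00574
δg/g = √(0.0148) = 0.122
g = 9.267 m/s^2, so δg = 0.122 × 9.267 = 1.13 m/s^2.

9.267 ± 1.13 m/s^2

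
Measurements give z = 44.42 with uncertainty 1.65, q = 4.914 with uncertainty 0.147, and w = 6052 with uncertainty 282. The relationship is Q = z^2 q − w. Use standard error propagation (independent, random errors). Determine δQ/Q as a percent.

22.7%

Let p = z^2·q = 9696. δp/p = √((2·δz/z)² + (1·δq/q)²) = √(0.00552 + 0.000895) = 0.0801, so δp = 777.
Q = p − w: δQ = √(δp² + δw²) = √(6.03e+05 + 79500) = 826
Q = 3644, so δQ/Q = 826/3644 = 0.227.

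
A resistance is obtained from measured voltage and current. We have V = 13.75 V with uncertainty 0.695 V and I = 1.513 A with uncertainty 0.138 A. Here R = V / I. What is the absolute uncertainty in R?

0.948 Ω

Since R is a product/quotient, work with relative uncertainties:
  (1·δV/V)² = (1×0.0505)² = 0.00255;  (-1·δI/I)² = (-1×0.0912)² = 0.00832
δR/R = √(0.0109) = 0.104
R = 9.088 Ω, so δR = 0.104 × 9.088 = 0.948 Ω.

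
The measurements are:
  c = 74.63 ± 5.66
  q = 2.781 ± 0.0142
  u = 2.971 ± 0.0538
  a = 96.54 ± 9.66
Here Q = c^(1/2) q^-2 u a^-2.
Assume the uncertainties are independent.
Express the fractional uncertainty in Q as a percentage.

Each factor contributes (exponent × relative error)² to (δQ/Q)²:
  (½·δc/c)² = (0.5×0.0758)² = 0.00144;  (-2·δq/q)² = (-2×0.00511)² = 0.000104;  (1·δu/u)² = (1×0.0181)² = 0.000328;  (-2·δa/a)² = (-2×0.100)² = 0.0400
δQ/Q = √(0.0419) = 0.205

20.5%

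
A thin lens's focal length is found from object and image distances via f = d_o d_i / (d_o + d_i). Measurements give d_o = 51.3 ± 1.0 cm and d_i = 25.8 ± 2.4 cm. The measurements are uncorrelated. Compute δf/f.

0.0622

∂f/∂d_o = (d_i/(d_o+d_i))² = 0.112;  ∂f/∂d_i = (d_o/(d_o+d_i))² = 0.443
δf = √((∂f/∂d_o · δd_o)² + (∂f/∂d_i · δd_i)²) = √(0.0125 + 1.13) = 1.07 cm
f = 17.2 cm, so δf/f = 1.07/17.2 = 0.0622.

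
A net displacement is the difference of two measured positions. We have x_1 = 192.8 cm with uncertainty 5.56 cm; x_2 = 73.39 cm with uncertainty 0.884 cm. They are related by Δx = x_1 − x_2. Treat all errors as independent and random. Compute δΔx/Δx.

0.0471

Δx is a linear combination, so absolute uncertainties add in quadrature:
  (δx_1)² = 30.9;  (δx_2)² = 0.781
δΔx = √(31.7) = 5.63 cm
Δx = 119.4 cm, so δΔx/Δx = 5.63/119.4 = 0.0471.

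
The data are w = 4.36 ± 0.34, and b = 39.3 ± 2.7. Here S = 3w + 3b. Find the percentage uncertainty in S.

Sums and differences: (δS)² = Σ (cᵢ δxᵢ)².
  (3·δw)² = 1.04;  (3·δb)² = 65.6
δS = √(66.7) = 8.16
S = 131, so δS/S = 8.16/131 = 0.0623.

6.23%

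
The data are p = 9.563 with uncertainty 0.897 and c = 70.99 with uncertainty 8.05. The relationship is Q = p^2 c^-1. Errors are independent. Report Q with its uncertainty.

1.288 ± 0.282

Products/powers → add relative errors in quadrature, weighted by exponent:
  (2·δp/p)² = (2×0.0938)² = 0.0352;  (-1·δc/c)² = (-1×0.113)² = 0.0129
δQ/Q = √(0.0481) = 0.219
Q = 1.288, so δQ = 0.219 × 1.288 = 0.282.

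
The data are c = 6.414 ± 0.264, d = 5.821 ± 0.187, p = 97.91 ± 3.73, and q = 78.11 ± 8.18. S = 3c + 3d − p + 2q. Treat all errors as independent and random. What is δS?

Absolute uncertainties add in quadrature for a linear combination:
  (3·δc)² = 0.627;  (3·δd)² = 0.315;  (δp)² = 13.9;  (2·δq)² = 268
δS = √(283) = 16.8

16.8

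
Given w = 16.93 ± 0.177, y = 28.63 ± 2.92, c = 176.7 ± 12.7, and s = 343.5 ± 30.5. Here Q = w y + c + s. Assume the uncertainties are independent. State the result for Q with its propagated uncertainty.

1005 ± 59.7

Let p = w·y = 484.7. δp/p = √((1·δw/w)² + (1·δy/y)²) = √(0.000109 + 0.0104) = 0.103, so δp = 49.7.
Q = p + c + s: δQ = √(δp² + δc² + δs²) = √(2470 + 161 + 930) = 59.7
Q = 1005.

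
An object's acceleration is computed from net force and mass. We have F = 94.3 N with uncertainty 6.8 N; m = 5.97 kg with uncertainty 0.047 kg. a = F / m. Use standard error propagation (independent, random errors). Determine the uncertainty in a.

Relative error in a monomial: (δa/a)² = Σ (nᵢ · δxᵢ/xᵢ)².
  (1·δF/F)² = (1×0.0721)² = 0.00520;  (-1·δm/m)² = (-1×0.00787)² = 6.2e-05
δa/a = √(0.00526) = 0.0725
a = 15.8 m/s^2, so δa = 0.0725 × 15.8 = 1.15 m/s^2.

1.15 m/s^2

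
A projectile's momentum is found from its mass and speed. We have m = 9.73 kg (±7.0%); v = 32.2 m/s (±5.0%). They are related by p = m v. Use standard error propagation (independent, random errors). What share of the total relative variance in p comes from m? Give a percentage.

(δp/p)² = (1·δm/m)² + (1·δv/v)²
  m term: (1×0.0700)² = 0.00490
  v term: (1×0.0500)² = 0.00250
Total = 0.00740. Share from m = 0.00490/0.00740 = 0.662.

66.2%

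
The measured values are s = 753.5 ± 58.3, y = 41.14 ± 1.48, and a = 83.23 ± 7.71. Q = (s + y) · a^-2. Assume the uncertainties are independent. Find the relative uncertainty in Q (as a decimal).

Let u = s + y = 794.6. δu = √(δs² + δy²) = √(3400 + 2.19) = 58.3, so δu/u = 0.0734.
Q is then a monomial in u, a:
δQ/Q = √((δu/u)² + (-2·δa/a)²) = √(0.00539 + 0.0343) = 0.199

0.199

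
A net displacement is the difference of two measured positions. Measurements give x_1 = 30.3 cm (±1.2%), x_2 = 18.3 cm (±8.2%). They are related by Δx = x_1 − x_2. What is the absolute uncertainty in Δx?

For a sum/difference, combine absolute errors in quadrature:
  (δx_1)² = 0.132;  (δx_2)² = 2.25
δΔx = √(2.38) = 1.54 cm

1.54 cm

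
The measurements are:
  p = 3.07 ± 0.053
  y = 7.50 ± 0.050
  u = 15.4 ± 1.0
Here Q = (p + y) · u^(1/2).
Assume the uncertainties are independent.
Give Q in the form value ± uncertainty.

41.5 ± 1.38

Let w = p + y = 10.6. δw = √(δp² + δy²) = √(0.00281 + 0.00250) = 0.0729, so δw/w = 0.00689.
Q is then a monomial in w, u:
δQ/Q = √((δw/w)² + (½·δu/u)²) = √(4.75e-05 + 0.00105) = 0.0332
Q = 41.5, so δQ = 0.0332 × 41.5 = 1.38.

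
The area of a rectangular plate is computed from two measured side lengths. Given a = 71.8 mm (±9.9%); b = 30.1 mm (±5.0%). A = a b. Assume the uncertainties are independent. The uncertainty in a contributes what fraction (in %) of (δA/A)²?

79.7%

(δA/A)² = (1·δa/a)² + (1·δb/b)²
  a term: (1×0.0990)² = 0.00980
  b term: (1×0.0500)² = 0.00250
Total = 0.0123. Share from a = 0.00980/0.0123 = 0.797.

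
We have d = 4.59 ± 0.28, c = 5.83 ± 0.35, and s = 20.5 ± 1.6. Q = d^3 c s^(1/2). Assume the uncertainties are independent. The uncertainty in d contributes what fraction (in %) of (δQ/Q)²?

86.7%

(δQ/Q)² = (3·δd/d)² + (1·δc/c)² + (½·δs/s)²
  d term: (3×0.0610)² = 0.0335
  c term: (1×0.0600)² = 0.00360
  s term: (0.5×0.0780)² = 0.00152
Total = 0.0386. Share from d = 0.0335/0.0386 = 0.867.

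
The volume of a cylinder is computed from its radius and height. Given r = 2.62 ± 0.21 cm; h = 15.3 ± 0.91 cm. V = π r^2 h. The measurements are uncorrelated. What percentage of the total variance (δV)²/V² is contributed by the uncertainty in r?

(δV/V)² = (2·δr/r)² + (1·δh/h)²
  r term: (2×0.0802)² = 0.0257
  h term: (1×0.0595)² = 0.00354
Total = 0.0292. Share from r = 0.0257/0.0292 = 0.879.

87.9%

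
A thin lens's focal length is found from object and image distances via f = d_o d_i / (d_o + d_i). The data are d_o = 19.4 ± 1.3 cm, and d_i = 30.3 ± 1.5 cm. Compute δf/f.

∂f/∂d_o = (d_i/(d_o+d_i))² = 0.372;  ∂f/∂d_i = (d_o/(d_o+d_i))² = 0.152
δf = √((∂f/∂d_o · δd_o)² + (∂f/∂d_i · δd_i)²) = √(0.233 + 0.0522) = 0.535 cm
f = 11.8 cm, so δf/f = 0.535/11.8 = 0.0452.

0.0452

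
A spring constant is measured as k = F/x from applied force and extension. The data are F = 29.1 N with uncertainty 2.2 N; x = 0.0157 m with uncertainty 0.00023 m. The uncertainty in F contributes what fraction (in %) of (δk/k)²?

96.4%

(δk/k)² = (1·δF/F)² + (-1·δx/x)²
  F term: (1×0.0756)² = 0.00572
  x term: (-1×0.0146)² = 0.000215
Total = 0.00593. Share from F = 0.00572/0.00593 = 0.964.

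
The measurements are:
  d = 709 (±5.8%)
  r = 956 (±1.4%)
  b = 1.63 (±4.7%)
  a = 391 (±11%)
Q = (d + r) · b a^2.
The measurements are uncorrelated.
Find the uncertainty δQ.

Let u = d + r = 1660. δu = √(δd² + δr²) = √(1690 + 179) = 43.2, so δu/u = 0.0260.
Q is then a monomial in u, b, a:
δQ/Q = √((δu/u)² + (1·δb/b)² + (2·δa/a)²) = √(0.000675 + 0.00221 + 0.0484) = 0.226
Q = 4.15e+08, so δQ = 0.226 × 4.15e+08 = 9.4e+07.

9.4e+07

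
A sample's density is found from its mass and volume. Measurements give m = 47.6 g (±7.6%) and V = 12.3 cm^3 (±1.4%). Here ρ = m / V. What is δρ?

ρ is a product of powers, so relative uncertainties combine in quadrature:
  (1·δm/m)² = (1×0.0760)² = 0.00578;  (-1·δV/V)² = (-1×0.0140)² = 0.000196
δρ/ρ = √(0.00597) = 0.0773
ρ = 3.87 g/cm^3, so δρ = 0.0773 × 3.87 = 0.299 g/cm^3.

0.299 g/cm^3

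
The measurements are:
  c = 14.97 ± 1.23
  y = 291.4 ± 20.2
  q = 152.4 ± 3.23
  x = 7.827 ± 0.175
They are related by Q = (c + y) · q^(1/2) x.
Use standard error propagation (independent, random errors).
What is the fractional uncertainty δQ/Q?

Let u = c + y = 306.4. δu = √(δc² + δy²) = √(1.51 + 408) = 20.2, so δu/u = 0.0661.
Q is then a monomial in u, q, x:
δQ/Q = √((δu/u)² + (½·δq/q)² + (1·δx/x)²) = √(0.00436 + 0.000112 + 0.000500) = 0.0705

0.0705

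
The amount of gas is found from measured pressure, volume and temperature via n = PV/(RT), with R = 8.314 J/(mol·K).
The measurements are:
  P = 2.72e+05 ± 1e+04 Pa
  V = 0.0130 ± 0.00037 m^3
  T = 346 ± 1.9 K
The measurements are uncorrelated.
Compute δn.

Since n is a product/quotient, work with relative uncertainties:
  (1·δP/P)² = (1×0.0368)² = 0.00135;  (1·δV/V)² = (1×0.0285)² = 0.000810;  (-1·δT/T)² = (-1×0.00549)² = 3.02e-05
δn/n = √(0.00219) = 0.0468
n = 1.23 mol, so δn = 0.0468 × 1.23 = 0.0575 mol.

0.0575 mol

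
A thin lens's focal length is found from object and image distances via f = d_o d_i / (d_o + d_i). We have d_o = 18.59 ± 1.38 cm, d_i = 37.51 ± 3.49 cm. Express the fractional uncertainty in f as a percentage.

∂f/∂d_o = (d_i/(d_o+d_i))² = 0.447;  ∂f/∂d_i = (d_o/(d_o+d_i))² = 0.110
δf = √((∂f/∂d_o · δd_o)² + (∂f/∂d_i · δd_i)²) = √(0.381 + 0.147) = 0.726 cm
f = 12.43 cm, so δf/f = 0.726/12.43 = 0.0584.

5.84%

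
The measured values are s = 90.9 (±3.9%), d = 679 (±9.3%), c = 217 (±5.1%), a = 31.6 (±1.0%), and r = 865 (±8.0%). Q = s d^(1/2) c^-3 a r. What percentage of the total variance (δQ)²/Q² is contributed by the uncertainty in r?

(δQ/Q)² = (1·δs/s)² + (½·δd/d)² + (-3·δc/c)² + (1·δa/a)² + (1·δr/r)²
  s term: (1×0.0390)² = 0.00152
  d term: (0.5×0.0930)² = 0.00216
  c term: (-3×0.0510)² = 0.0234
  a term: (1×0.0100)² = 0.000100
  r term: (1×0.0800)² = 0.00640
Total = 0.0336. Share from r = 0.00640/0.0336 = 0.191.

19.1%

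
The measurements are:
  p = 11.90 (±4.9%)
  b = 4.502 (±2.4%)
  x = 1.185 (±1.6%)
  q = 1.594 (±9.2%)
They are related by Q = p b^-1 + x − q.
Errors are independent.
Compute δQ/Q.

0.0924

Let w = p·b^-1 = 2.643. δw/w = √((1·δp/p)² + (-1·δb/b)²) = √(0.00240 + 0.000576) = 0.0546, so δw = 0.144.
Q = w + x − q: δQ = √(δw² + δx² + δq²) = √(0.0208 + 0.000359 + 0.0215) = 0.207
Q = 2.234, so δQ/Q = 0.207/2.234 = 0.0924.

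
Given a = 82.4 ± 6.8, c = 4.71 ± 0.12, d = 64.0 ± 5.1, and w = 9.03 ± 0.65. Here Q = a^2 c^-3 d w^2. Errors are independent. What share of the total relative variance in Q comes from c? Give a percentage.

(δQ/Q)² = (2·δa/a)² + (-3·δc/c)² + (1·δd/d)² + (2·δw/w)²
  a term: (2×0.0825)² = 0.0272
  c term: (-3×0.0255)² = 0.00584
  d term: (1×0.0797)² = 0.00635
  w term: (2×0.0720)² = 0.0207
Total = 0.0602. Share from c = 0.00584/0.0602 = 0.0971.

9.71%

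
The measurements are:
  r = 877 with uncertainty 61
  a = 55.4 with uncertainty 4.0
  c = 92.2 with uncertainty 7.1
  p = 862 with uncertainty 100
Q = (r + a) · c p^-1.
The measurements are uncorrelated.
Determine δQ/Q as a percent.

Let u = r + a = 932. δu = √(δr² + δa²) = √(3720 + 16.0) = 61.1, so δu/u = 0.0656.
Q is then a monomial in u, c, p:
δQ/Q = √((δu/u)² + (1·δc/c)² + (-1·δp/p)²) = √(0.00430 + 0.00593 + 0.0135) = 0.154

15.4%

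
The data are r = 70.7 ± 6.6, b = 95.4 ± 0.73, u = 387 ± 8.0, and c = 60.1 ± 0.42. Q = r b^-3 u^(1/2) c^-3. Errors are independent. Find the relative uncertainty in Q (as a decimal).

0.0989

For a monomial Q ∝ r, b^-3, u^(1/2), c^-3, fractional errors add in quadrature:
  (1·δr/r)² = (1×0.0934)² = 0.00871;  (-3·δb/b)² = (-3×0.00765)² = 0.000527;  (½·δu/u)² = (0.5×0.0207)² = 0.000107;  (-3·δc/c)² = (-3×0.00699)² = 0.000440
δQ/Q = √(0.00979) = 0.0989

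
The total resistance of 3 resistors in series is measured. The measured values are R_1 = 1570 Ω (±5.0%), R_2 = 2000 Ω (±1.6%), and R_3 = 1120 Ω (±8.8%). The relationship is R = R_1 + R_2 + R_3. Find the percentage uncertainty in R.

Absolute uncertainties add in quadrature for a linear combination:
  (δR_1)² = 6160;  (δR_2)² = 1020;  (δR_3)² = 9710
δR = √(16900) = 130 Ω
R = 4690 Ω, so δR/R = 130/4690 = 0.0277.

2.77%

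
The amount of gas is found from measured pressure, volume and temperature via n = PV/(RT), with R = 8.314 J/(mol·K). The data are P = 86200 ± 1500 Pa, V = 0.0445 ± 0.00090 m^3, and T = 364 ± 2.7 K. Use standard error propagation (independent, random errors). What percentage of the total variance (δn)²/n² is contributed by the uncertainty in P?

39.5%

(δn/n)² = (1·δP/P)² + (1·δV/V)² + (-1·δT/T)²
  P term: (1×0.0174)² = 0.000303
  V term: (1×0.0202)² = 0.000409
  T term: (-1×0.00742)² = 5.5e-05
Total = 0.000767. Share from P = 0.000303/0.000767 = 0.395.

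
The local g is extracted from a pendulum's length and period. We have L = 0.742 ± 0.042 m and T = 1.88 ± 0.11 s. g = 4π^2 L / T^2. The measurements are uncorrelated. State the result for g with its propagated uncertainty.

g is a product of powers, so relative uncertainties combine in quadrature:
  (1·δL/L)² = (1×0.0566)² = 0.00320;  (-2·δT/T)² = (-2×0.0585)² = 0.0137
δg/g = √(0.0169) = 0.130
g = 8.29 m/s^2, so δg = 0.130 × 8.29 = 1.08 m/s^2.

8.29 ± 1.08 m/s^2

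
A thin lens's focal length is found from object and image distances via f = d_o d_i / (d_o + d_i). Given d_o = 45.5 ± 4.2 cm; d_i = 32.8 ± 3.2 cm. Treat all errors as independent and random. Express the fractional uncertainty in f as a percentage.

∂f/∂d_o = (d_i/(d_o+d_i))² = 0.175;  ∂f/∂d_i = (d_o/(d_o+d_i))² = 0.338
δf = √((∂f/∂d_o · δd_o)² + (∂f/∂d_i · δd_i)²) = √(0.543 + 1.17) = 1.31 cm
f = 19.1 cm, so δf/f = 1.31/19.1 = 0.0686.

6.86%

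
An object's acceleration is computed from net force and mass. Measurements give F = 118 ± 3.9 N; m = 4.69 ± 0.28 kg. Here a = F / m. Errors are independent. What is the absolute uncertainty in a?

1.72 m/s^2

For a monomial a ∝ F, m^-1, fractional errors add in quadrature:
  (1·δF/F)² = (1×0.0331)² = 0.00109;  (-1·δm/m)² = (-1×0.0597)² = 0.00356
δa/a = √(0.00466) = 0.0682
a = 25.2 m/s^2, so δa = 0.0682 × 25.2 = 1.72 m/s^2.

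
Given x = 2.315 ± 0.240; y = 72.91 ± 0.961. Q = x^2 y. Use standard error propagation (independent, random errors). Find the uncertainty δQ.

81.2

Products/powers → add relative errors in quadrature, weighted by exponent:
  (2·δx/x)² = (2×0.104)² = 0.0430;  (1·δy/y)² = (1×0.0132)² = 0.000174
δQ/Q = √(0.0432) = 0.208
Q = 390.7, so δQ = 0.208 × 390.7 = 81.2.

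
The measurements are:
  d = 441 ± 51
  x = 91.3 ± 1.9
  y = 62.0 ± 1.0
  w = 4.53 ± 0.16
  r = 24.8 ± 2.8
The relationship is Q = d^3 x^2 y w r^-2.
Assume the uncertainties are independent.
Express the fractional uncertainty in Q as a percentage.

Relative error in a monomial: (δQ/Q)² = Σ (nᵢ · δxᵢ/xᵢ)².
  (3·δd/d)² = (3×0.116)² = 0.120;  (2·δx/x)² = (2×0.0208)² = 0.00173;  (1·δy/y)² = (1×0.0161)² = 0.000260;  (1·δw/w)² = (1×0.0353)² = 0.00125;  (-2·δr/r)² = (-2×0.113)² = 0.0510
δQ/Q = √(0.175) = 0.418

41.8%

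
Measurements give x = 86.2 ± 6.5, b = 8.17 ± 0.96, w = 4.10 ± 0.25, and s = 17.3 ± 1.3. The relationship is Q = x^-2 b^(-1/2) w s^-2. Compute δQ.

1.48e-07

Products/powers → add relative errors in quadrature, weighted by exponent:
  (-2·δx/x)² = (-2×0.0754)² = 0.0227;  (−½·δb/b)² = (-0.5×0.118)² = 0.00345;  (1·δw/w)² = (1×0.0610)² = 0.00372;  (-2·δs/s)² = (-2×0.0751)² = 0.0226
δQ/Q = √(0.0525) = 0.229
Q = 6.45e-07, so δQ = 0.229 × 6.45e-07 = 1.48e-07.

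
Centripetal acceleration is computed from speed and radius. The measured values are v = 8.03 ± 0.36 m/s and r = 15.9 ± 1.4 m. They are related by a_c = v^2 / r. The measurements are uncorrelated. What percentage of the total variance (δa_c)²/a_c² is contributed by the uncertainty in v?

50.9%

(δa_c/a_c)² = (2·δv/v)² + (-1·δr/r)²
  v term: (2×0.0448)² = 0.00804
  r term: (-1×0.0881)² = 0.00775
Total = 0.0158. Share from v = 0.00804/0.0158 = 0.509.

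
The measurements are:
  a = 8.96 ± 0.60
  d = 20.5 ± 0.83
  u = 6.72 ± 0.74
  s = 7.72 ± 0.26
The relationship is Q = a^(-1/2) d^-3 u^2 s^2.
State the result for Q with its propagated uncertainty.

0.104 ± 0.0274

Q is a product of powers, so relative uncertainties combine in quadrature:
  (−½·δa/a)² = (-0.5×0.0670)² = 0.00112;  (-3·δd/d)² = (-3×0.0405)² = 0.0148;  (2·δu/u)² = (2×0.110)² = 0.0485;  (2·δs/s)² = (2×0.0337)² = 0.00454
δQ/Q = √(0.0689) = 0.263
Q = 0.104, so δQ = 0.263 × 0.104 = 0.0274.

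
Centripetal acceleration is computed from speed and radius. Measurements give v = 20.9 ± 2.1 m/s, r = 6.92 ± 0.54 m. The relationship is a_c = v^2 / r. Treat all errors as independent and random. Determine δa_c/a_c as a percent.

21.6%

Relative error in a monomial: (δa_c/a_c)² = Σ (nᵢ · δxᵢ/xᵢ)².
  (2·δv/v)² = (2×0.100)² = 0.0404;  (-1·δr/r)² = (-1×0.0780)² = 0.00609
δa_c/a_c = √(0.0465) = 0.216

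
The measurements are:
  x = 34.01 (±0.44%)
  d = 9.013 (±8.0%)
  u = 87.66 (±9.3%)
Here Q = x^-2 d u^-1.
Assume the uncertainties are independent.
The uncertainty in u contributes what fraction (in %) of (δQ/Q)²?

57.2%

(δQ/Q)² = (-2·δx/x)² + (1·δd/d)² + (-1·δu/u)²
  x term: (-2×0.00440)² = 7.74e-05
  d term: (1×0.0800)² = 0.00640
  u term: (-1×0.0930)² = 0.00865
Total = 0.0151. Share from u = 0.00865/0.0151 = 0.572.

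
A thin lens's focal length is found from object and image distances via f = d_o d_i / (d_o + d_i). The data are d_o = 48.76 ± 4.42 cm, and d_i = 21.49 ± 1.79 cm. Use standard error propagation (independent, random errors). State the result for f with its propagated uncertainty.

14.92 ± 0.956 cm

∂f/∂d_o = (d_i/(d_o+d_i))² = 0.0936;  ∂f/∂d_i = (d_o/(d_o+d_i))² = 0.482
δf = √((∂f/∂d_o · δd_o)² + (∂f/∂d_i · δd_i)²) = √(0.171 + 0.744) = 0.956 cm
f = 14.92 cm.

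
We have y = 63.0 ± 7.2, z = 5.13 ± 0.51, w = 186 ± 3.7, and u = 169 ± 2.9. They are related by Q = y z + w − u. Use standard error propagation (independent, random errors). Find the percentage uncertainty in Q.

14.5%

Let p = y·z = 323. δp/p = √((1·δy/y)² + (1·δz/z)²) = √(0.0131 + 0.00988) = 0.151, so δp = 49.0.
Q = p + w − u: δQ = √(δp² + δw² + δu²) = √(2400 + 13.7 + 8.41) = 49.2
Q = 340, so δQ/Q = 49.2/340 = 0.145.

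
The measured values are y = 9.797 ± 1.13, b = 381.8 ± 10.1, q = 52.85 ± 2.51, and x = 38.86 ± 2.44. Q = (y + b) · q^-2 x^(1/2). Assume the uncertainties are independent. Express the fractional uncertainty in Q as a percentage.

10.3%

Let u = y + b = 391.6. δu = √(δy² + δb²) = √(1.28 + 102) = 10.2, so δu/u = 0.0260.
Q is then a monomial in u, q, x:
δQ/Q = √((δu/u)² + (-2·δq/q)² + (½·δx/x)²) = √(0.000674 + 0.00902 + 0.000986) = 0.103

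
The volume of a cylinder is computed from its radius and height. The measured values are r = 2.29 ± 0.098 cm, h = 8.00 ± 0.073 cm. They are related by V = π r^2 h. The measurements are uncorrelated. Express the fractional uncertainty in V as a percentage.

Since V is a product/quotient, work with relative uncertainties:
  (2·δr/r)² = (2×0.0428)² = 0.00733;  (1·δh/h)² = (1×0.00912)² = 8.33e-05
δV/V = √(0.00741) = 0.0861

8.61%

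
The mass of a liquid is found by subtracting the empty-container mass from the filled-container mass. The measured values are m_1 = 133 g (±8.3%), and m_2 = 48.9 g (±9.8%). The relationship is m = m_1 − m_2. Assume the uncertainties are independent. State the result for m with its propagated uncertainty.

For a sum/difference, combine absolute errors in quadrature:
  (δm_1)² = 122;  (δm_2)² = 23.0
δm = √(145) = 12.0 g
m = 84.1 g.

84.1 ± 12.0 g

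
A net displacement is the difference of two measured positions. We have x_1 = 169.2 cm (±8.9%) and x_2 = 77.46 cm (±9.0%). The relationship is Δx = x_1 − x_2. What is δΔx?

16.6 cm

Δx is a linear combination, so absolute uncertainties add in quadrature:
  (δx_1)² = 227;  (δx_2)² = 48.6
δΔx = √(275) = 16.6 cm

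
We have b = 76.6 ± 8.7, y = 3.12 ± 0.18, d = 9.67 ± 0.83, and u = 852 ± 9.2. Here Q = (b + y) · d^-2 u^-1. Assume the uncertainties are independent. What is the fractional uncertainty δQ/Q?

0.204

Let w = b + y = 79.7. δw = √(δb² + δy²) = √(75.7 + 0.0324) = 8.70, so δw/w = 0.109.
Q is then a monomial in w, d, u:
δQ/Q = √((δw/w)² + (-2·δd/d)² + (-1·δu/u)²) = √(0.0119 + 0.0295 + 0.000117) = 0.204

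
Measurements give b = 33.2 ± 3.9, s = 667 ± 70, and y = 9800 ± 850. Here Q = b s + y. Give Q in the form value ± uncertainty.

31900 ± 3590

Let p = b·s = 22100. δp/p = √((1·δb/b)² + (1·δs/s)²) = √(0.0138 + 0.0110) = 0.158, so δp = 3490.
Q = p + y: δQ = √(δp² + δy²) = √(1.22e+07 + 7.22e+05) = 3590
Q = 31900.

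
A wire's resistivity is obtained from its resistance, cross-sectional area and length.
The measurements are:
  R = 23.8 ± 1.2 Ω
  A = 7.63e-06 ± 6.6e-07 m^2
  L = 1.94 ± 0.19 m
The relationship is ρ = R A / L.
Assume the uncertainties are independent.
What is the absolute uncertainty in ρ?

Each factor contributes (exponent × relative error)² to (δρ/ρ)²:
  (1·δR/R)² = (1×0.0504)² = 0.00254;  (1·δA/A)² = (1×0.0865)² = 0.00748;  (-1·δL/L)² = (-1×0.0979)² = 0.00959
δρ/ρ = √(0.0196) = 0.140
ρ = 9.36e-05 Ω·m, so δρ = 0.140 × 9.36e-05 = 1.31e-05 Ω·m.

1.31e-05 Ω·m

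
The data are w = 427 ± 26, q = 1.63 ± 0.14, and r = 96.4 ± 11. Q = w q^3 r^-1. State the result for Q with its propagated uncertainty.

19.2 ± 5.53

Each factor contributes (exponent × relative error)² to (δQ/Q)²:
  (1·δw/w)² = (1×0.0609)² = 0.00371;  (3·δq/q)² = (3×0.0859)² = 0.0664;  (-1·δr/r)² = (-1×0.114)² = 0.0130
δQ/Q = √(0.0831) = 0.288
Q = 19.2, so δQ = 0.288 × 19.2 = 5.53.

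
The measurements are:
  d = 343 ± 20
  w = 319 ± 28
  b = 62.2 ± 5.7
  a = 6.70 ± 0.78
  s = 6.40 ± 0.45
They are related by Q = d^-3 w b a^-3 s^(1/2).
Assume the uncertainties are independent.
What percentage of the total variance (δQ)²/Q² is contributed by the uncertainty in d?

18.0%

(δQ/Q)² = (-3·δd/d)² + (1·δw/w)² + (1·δb/b)² + (-3·δa/a)² + (½·δs/s)²
  d term: (-3×0.0583)² = 0.0306
  w term: (1×0.0878)² = 0.00770
  b term: (1×0.0916)² = 0.00840
  a term: (-3×0.116)² = 0.122
  s term: (0.5×0.0703)² = 0.00124
Total = 0.170. Share from d = 0.0306/0.170 = 0.180.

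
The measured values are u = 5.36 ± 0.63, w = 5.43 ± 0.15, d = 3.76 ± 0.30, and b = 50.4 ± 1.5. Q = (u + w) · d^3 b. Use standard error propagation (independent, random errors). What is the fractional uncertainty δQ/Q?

Let h = u + w = 10.8. δh = √(δu² + δw²) = √(0.397 + 0.0225) = 0.648, so δh/h = 0.0600.
Q is then a monomial in h, d, b:
δQ/Q = √((δh/h)² + (3·δd/d)² + (1·δb/b)²) = √(0.00360 + 0.0573 + 0.000886) = 0.249

0.249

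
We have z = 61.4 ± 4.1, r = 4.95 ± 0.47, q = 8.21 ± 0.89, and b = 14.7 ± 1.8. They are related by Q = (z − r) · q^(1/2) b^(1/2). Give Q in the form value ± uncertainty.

620 ± 68.0

Let u = z − r = 56.4. δu = √(δz² + δr²) = √(16.8 + 0.221) = 4.13, so δu/u = 0.0731.
Q is then a monomial in u, q, b:
δQ/Q = √((δu/u)² + (½·δq/q)² + (½·δb/b)²) = √(0.00534 + 0.00294 + 0.00375) = 0.110
Q = 620, so δQ = 0.110 × 620 = 68.0.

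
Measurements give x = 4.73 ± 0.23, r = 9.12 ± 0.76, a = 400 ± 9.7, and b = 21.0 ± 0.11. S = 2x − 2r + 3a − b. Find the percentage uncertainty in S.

Absolute uncertainties add in quadrature for a linear combination:
  (2·δx)² = 0.212;  (2·δr)² = 2.31;  (3·δa)² = 847;  (δb)² = 0.0121
δS = √(849) = 29.1
S = 1170, so δS/S = 29.1/1170 = 0.0249.

2.49%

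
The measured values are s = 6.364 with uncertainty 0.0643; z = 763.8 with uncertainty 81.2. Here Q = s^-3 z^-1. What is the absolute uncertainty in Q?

Since Q is a product/quotient, work with relative uncertainties:
  (-3·δs/s)² = (-3×0.0101)² = 0.000919;  (-1·δz/z)² = (-1×0.106)² = 0.0113
δQ/Q = √(0.0122) = 0.111
Q = 5.08e-06, so δQ = 0.111 × 5.08e-06 = 5.62e-07.

5.62e-07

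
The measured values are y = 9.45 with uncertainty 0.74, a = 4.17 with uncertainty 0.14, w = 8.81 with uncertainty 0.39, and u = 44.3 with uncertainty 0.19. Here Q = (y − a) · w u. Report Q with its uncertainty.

Let h = y − a = 5.28. δh = √(δy² + δa²) = √(0.548 + 0.0196) = 0.753, so δh/h = 0.143.
Q is then a monomial in h, w, u:
δQ/Q = √((δh/h)² + (1·δw/w)² + (1·δu/u)²) = √(0.0203 + 0.00196 + 1.84e-05) = 0.149
Q = 2060, so δQ = 0.149 × 2060 = 308.

2060 ± 308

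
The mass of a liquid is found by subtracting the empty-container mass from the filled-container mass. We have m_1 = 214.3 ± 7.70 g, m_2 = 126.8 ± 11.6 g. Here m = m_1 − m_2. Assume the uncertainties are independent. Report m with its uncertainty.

Each term contributes (cᵢ δxᵢ)² to (δm)²:
  (δm_1)² = 59.3;  (δm_2)² = 135
δm = √(194) = 13.9 g
m = 87.50 g.

87.50 ± 13.9 g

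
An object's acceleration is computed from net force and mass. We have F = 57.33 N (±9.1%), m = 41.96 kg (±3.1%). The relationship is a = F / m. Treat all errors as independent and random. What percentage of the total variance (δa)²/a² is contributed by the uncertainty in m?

10.4%

(δa/a)² = (1·δF/F)² + (-1·δm/m)²
  F term: (1×0.0910)² = 0.00828
  m term: (-1×0.0310)² = 0.000961
Total = 0.00924. Share from m = 0.000961/0.00924 = 0.104.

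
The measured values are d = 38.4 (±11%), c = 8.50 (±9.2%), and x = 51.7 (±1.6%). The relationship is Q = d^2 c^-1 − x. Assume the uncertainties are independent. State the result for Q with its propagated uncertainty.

Let p = d^2·c^-1 = 173. δp/p = √((2·δd/d)² + (-1·δc/c)²) = √(0.0484 + 0.00846) = 0.238, so δp = 41.4.
Q = p − x: δQ = √(δp² + δx²) = √(1710 + 0.684) = 41.4
Q = 122.

122 ± 41.4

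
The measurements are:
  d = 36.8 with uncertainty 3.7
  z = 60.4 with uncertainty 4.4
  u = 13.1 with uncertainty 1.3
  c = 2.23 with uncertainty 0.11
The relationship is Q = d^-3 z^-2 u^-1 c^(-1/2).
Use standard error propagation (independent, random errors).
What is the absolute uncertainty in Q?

Relative error in a monomial: (δQ/Q)² = Σ (nᵢ · δxᵢ/xᵢ)².
  (-3·δd/d)² = (-3×0.101)² = 0.0910;  (-2·δz/z)² = (-2×0.0728)² = 0.0212;  (-1·δu/u)² = (-1×0.0992)² = 0.00985;  (−½·δc/c)² = (-0.5×0.0493)² = 0.000608
δQ/Q = √(0.123) = 0.350
Q = 2.81e-10, so δQ = 0.350 × 2.81e-10 = 9.85e-11.

9.85e-11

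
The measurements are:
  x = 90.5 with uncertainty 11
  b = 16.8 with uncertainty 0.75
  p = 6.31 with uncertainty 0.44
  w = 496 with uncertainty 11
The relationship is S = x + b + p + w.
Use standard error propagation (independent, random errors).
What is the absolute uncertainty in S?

15.6

Absolute uncertainties add in quadrature for a linear combination:
  (δx)² = 121;  (δb)² = 0.562;  (δp)² = 0.194;  (δw)² = 121
δS = √(243) = 15.6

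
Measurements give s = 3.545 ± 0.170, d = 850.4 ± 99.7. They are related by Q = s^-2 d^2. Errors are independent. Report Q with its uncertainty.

Since Q is a product/quotient, work with relative uncertainties:
  (-2·δs/s)² = (-2×0.0480)² = 0.00920;  (2·δd/d)² = (2×0.117)² = 0.0550
δQ/Q = √(0.0642) = 0.253
Q = 57550, so δQ = 0.253 × 57550 = 14600.

57550 ± 14600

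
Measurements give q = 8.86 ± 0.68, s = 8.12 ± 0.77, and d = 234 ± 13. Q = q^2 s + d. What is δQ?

116

Let p = q^2·s = 637. δp/p = √((2·δq/q)² + (1·δs/s)²) = √(0.0236 + 0.00899) = 0.180, so δp = 115.
Q = p + d: δQ = √(δp² + δd²) = √(13200 + 169) = 116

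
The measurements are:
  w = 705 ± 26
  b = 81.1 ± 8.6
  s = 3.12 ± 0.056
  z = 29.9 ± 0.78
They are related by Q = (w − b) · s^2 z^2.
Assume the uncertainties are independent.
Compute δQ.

Let u = w − b = 624. δu = √(δw² + δb²) = √(676 + 74.0) = 27.4, so δu/u = 0.0439.
Q is then a monomial in u, s, z:
δQ/Q = √((δu/u)² + (2·δs/s)² + (2·δz/z)²) = √(0.00193 + 0.00129 + 0.00272) = 0.0771
Q = 5.43e+06, so δQ = 0.0771 × 5.43e+06 = 4.18e+05.

4.18e+05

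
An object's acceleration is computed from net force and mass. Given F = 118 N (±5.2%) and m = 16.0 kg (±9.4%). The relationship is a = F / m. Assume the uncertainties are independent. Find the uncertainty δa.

Since a is a product/quotient, work with relative uncertainties:
  (1·δF/F)² = (1×0.0520)² = 0.00270;  (-1·δm/m)² = (-1×0.0940)² = 0.00884
δa/a = √(0.0115) = 0.107
a = 7.38 m/s^2, so δa = 0.107 × 7.38 = 0.792 m/s^2.

0.792 m/s^2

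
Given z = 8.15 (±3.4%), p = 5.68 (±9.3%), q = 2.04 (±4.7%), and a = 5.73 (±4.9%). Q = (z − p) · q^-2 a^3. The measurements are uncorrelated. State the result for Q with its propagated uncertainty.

Let u = z − p = 2.47. δu = √(δz² + δp²) = √(0.0768 + 0.279) = 0.597, so δu/u = 0.242.
Q is then a monomial in u, q, a:
δQ/Q = √((δu/u)² + (-2·δq/q)² + (3·δa/a)²) = √(0.0583 + 0.00884 + 0.0216) = 0.298
Q = 112, so δQ = 0.298 × 112 = 33.3.

112 ± 33.3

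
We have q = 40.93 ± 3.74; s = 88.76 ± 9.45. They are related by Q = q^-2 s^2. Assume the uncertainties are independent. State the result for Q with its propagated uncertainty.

4.703 ± 1.32

For a monomial Q ∝ q^-2, s^2, fractional errors add in quadrature:
  (-2·δq/q)² = (-2×0.0914)² = 0.0334;  (2·δs/s)² = (2×0.106)² = 0.0453
δQ/Q = √(0.0787) = 0.281
Q = 4.703, so δQ = 0.281 × 4.703 = 1.32.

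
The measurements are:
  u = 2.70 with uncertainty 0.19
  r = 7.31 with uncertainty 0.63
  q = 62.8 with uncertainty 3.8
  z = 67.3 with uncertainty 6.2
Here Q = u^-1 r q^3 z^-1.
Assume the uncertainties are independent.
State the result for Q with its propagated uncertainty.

9960 ± 2310

For a monomial Q ∝ u^-1, r, q^3, z^-1, fractional errors add in quadrature:
  (-1·δu/u)² = (-1×0.0704)² = 0.00495;  (1·δr/r)² = (1×0.0862)² = 0.00743;  (3·δq/q)² = (3×0.0605)² = 0.0330;  (-1·δz/z)² = (-1×0.0921)² = 0.00849
δQ/Q = √(0.0538) = 0.232
Q = 9960, so δQ = 0.232 × 9960 = 2310.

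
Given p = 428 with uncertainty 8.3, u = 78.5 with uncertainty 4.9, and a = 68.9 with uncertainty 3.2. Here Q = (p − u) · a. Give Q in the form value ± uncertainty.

Let w = p − u = 350. δw = √(δp² + δu²) = √(68.9 + 24.0) = 9.64, so δw/w = 0.0276.
Q is then a monomial in w, a:
δQ/Q = √((δw/w)² + (1·δa/a)²) = √(0.000761 + 0.00216) = 0.0540
Q = 24100, so δQ = 0.0540 × 24100 = 1300.

24100 ± 1300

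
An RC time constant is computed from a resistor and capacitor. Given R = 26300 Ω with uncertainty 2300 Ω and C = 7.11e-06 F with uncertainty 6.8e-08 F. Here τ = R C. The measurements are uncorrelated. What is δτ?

0.0165 s

For a monomial τ ∝ R, C, fractional errors add in quadrature:
  (1·δR/R)² = (1×0.0875)² = 0.00765;  (1·δC/C)² = (1×0.00956)² = 9.15e-05
δτ/τ = √(0.00774) = 0.0880
τ = 0.187 s, so δτ = 0.0880 × 0.187 = 0.0165 s.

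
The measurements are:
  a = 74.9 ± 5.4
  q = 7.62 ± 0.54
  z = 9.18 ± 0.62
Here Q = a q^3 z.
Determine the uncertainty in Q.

71300

Q is a product of powers, so relative uncertainties combine in quadrature:
  (1·δa/a)² = (1×0.0721)² = 0.00520;  (3·δq/q)² = (3×0.0709)² = 0.0452;  (1·δz/z)² = (1×0.0675)² = 0.00456
δQ/Q = √(0.0550) = 0.234
Q = 3.04e+05, so δQ = 0.234 × 3.04e+05 = 71300.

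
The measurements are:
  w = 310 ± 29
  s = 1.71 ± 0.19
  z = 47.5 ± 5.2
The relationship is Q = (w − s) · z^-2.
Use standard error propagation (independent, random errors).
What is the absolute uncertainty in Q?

Let u = w − s = 308. δu = √(δw² + δs²) = √(841 + 0.0361) = 29.0, so δu/u = 0.0941.
Q is then a monomial in u, z:
δQ/Q = √((δu/u)² + (-2·δz/z)²) = √(0.00885 + 0.0479) = 0.238
Q = 0.137, so δQ = 0.238 × 0.137 = 0.0326.

0.0326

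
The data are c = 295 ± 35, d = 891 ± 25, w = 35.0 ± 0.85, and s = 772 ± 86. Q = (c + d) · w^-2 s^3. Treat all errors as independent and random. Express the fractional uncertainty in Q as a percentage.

Let u = c + d = 1190. δu = √(δc² + δd²) = √(1220 + 625) = 43.0, so δu/u = 0.0363.
Q is then a monomial in u, w, s:
δQ/Q = √((δu/u)² + (-2·δw/w)² + (3·δs/s)²) = √(0.00132 + 0.00236 + 0.112) = 0.340

34.0%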